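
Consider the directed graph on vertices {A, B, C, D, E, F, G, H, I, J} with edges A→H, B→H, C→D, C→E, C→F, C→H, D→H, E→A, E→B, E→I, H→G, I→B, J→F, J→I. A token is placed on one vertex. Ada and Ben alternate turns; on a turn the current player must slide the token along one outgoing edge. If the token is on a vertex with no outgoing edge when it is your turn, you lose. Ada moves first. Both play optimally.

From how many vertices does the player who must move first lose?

5

Label each position W (a win for the player to move) or L (a loss). A position with no legal move is L; any other position is W exactly when some move reaches an L, and L when every move reaches a W.
Every edge goes from a vertex to one that appears earlier in the order G, F, H, A, D, B, I, E, C, J, so processing vertices in that order labels each vertex after all of its successors.
G: no outgoing edge → L
F: no outgoing edge → L
H: can move to G, which is L ⇒ W
A: the only move is to H(W), a W ⇒ L
D: the only move is to H(W), a W ⇒ L
B: the only move is to H(W), a W ⇒ L
I: can move to B, which is L ⇒ W
E: can move to B, which is L ⇒ W
C: can move to D, which is L ⇒ W
J: can move to F, which is L ⇒ W
The L vertices are A, B, D, F, G; that is 5 in all.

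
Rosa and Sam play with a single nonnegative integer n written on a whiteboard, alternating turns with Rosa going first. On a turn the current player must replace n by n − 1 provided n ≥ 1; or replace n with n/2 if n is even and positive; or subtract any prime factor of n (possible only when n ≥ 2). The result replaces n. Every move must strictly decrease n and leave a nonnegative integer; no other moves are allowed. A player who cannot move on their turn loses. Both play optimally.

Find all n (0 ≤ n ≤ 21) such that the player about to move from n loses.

Label each position W (a win for the player to move) or L (a loss). A position with no legal move is L; any other position is W exactly when some move reaches an L, and L when every move reaches a W.
n=0: no move → L
n=1: reaches L-position 0 → W
n=2: reaches L-position 0 → W
n=3: reaches L-position 0 → W
n=4: only reaches 2(W), 3(W), all W → L
n=5: reaches L-position 0 → W
n=6: reaches L-position 4 → W
n=7: reaches L-position 0 → W
n=8: reaches L-position 4 → W
n=9: only reaches 6(W), 8(W), all W → L
n=10: reaches L-position 9 → W
n=11: reaches L-position 0 → W
n=12: reaches L-position 9 → W
n=13: reaches L-position 0 → W
n=14: only reaches 7(W), 12(W), 13(W), all W → L
n=15: reaches L-position 14 → W
n=16: reaches L-position 14 → W
n=17: reaches L-position 0 → W
n=18: reaches L-position 9 → W
n=19: reaches L-position 0 → W
n=20: only reaches 10(W), 15(W), 18(W), 19(W), all W → L
n=21: reaches L-position 14 → W
The losing starting values of n are exactly the entries labelled L in this table (5 of them).

0, 4, 9, 14, 20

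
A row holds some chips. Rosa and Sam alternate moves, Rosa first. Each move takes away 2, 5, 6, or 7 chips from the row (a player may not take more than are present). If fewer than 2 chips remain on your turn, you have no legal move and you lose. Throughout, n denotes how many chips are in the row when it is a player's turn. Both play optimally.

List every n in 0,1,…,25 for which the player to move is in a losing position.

Use the standard recursion: the mover loses at a terminal position; elsewhere, the mover wins exactly when some move hands the opponent an L position.
n=0: no move → L
n=1: no move → L
n=2: →0(L), so W
n=3: →1(L), so W
n=4: →2(W) only, which is W, so L
n=5: →0(L), so W
n=6: →4(L), so W
n=7: →1(L), so W
n=8: →1(L), so W
n=9: →4(L), so W
n=10: →4(L), so W
n=11: →4(L), so W
n=12: →10(W), 7(W), 6(W), 5(W) — all W, so L
n=13: →11(W), 8(W), 7(W), 6(W) — all W, so L
n=14: →12(L), so W
n=15: →13(L), so W
n=16: →14(W), 11(W), 10(W), 9(W) — all W, so L
n=17: →12(L), so W
n=18: →16(L), so W
n=19: →13(L), so W
n=20: →13(L), so W
n=21: →16(L), so W
n=22: →16(L), so W
n=23: →16(L), so W
n=24: →22(W), 19(W), 18(W), 17(W) — all W, so L
n=25: →23(W), 20(W), 19(W), 18(W) — all W, so L
The losing starting values of n are exactly the entries labelled L in this table (8 of them).

0, 1, 4, 12, 13, 16, 24, 25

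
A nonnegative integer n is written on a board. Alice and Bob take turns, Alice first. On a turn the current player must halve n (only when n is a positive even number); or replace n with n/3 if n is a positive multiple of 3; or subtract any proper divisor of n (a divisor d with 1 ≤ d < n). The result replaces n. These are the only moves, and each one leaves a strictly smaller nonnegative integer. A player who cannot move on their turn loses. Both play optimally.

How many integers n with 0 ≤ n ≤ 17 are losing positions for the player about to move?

Use the standard recursion: the mover loses at a terminal position; elsewhere, the mover wins exactly when some move hands the opponent an L position.
n=0: no move → L
n=1: no move → L
n=2: reaches L-position 1 → W
n=3: reaches L-position 1 → W
n=4: only reaches 2(W), 3(W), all W → L
n=5: reaches L-position 4 → W
n=6: reaches L-position 4 → W
n=7: only reaches 6(W), which is W → L
n=8: reaches L-position 4 → W
n=9: only reaches 3(W), 6(W), 8(W), all W → L
n=10: reaches L-position 9 → W
n=11: only reaches 10(W), which is W → L
n=12: reaches L-position 4 → W
n=13: only reaches 12(W), which is W → L
n=14: reaches L-position 7 → W
n=15: only reaches 5(W), 10(W), 12(W), 14(W), all W → L
n=16: reaches L-position 15 → W
n=17: only reaches 16(W), which is W → L
L entries with 0 ≤ n ≤ 17: n = 0, 1, 4, 7, 9, 11, 13, 15, 17; that makes 9.

9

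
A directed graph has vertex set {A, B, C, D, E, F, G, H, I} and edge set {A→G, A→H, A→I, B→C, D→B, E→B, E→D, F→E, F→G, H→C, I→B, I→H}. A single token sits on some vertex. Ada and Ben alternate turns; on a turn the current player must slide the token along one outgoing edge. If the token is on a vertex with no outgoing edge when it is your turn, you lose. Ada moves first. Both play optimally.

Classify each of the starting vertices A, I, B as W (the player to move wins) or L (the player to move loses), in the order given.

A: W, I: L, B: W

Classify positions by backward induction: terminal positions (no move available) are L. From any other position, the mover wins iff some move reaches an L.
Every edge goes from a vertex to one that appears earlier in the order G, C, B, H, I, D, A, E, F, so processing vertices in that order labels each vertex after all of its successors.
G: no outgoing edge → L
C: no outgoing edge → L
B: reaches L-position C → W
H: reaches L-position C → W
I: only reaches H(W), B(W), all W → L
D: only reaches B(W), which is W → L
A: reaches L-position I → W
E: reaches L-position D → W
F: reaches L-position G → W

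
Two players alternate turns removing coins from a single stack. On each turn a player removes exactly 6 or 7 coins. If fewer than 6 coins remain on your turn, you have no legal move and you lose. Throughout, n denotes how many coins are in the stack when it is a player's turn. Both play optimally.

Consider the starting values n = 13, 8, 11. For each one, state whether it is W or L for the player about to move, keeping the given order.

13: L, 8: W, 11: W

Work bottom-up. With no move the player to move loses. Otherwise the position is W if at least one move leads to an L position for the opponent, and L if every move leads to a W.
n=0: no move → L
n=1: no move → L
n=2: no move → L
n=3: no move → L
n=4: no move → L
n=5: no move → L
n=6: W (go to 0, an L position)
n=7: W (go to 1, an L position)
n=8: W (go to 2, an L position)
n=9: W (go to 3, an L position)
n=10: W (go to 4, an L position)
n=11: W (go to 5, an L position)
n=12: W (go to 5, an L position)
n=13: L (options 7(W), 6(W) are all W)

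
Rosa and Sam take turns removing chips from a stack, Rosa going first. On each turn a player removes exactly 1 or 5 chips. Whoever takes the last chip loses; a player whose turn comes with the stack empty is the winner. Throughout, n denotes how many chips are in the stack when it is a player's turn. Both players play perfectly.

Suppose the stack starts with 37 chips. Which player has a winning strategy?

Sam wins.

Label each position W (a win for the player to move) or L (a loss). A position with no legal move is W; any other position is W exactly when some move reaches an L, and L when every move reaches a W.
n=0: no move; the opponent has just taken the last chip and therefore loses → W
n=1: →0(W) only, which is W, so L
n=2: →1(L), so W
n=3: →2(W) only, which is W, so L
n=4: →3(L), so W
n=5: →4(W), 0(W) — all W, so L
n=6: →5(L), so W
n=7: →6(W), 2(W) — all W, so L
n=8: →7(L), so W
n=9: →8(W), 4(W) — all W, so L
n=10: →9(L), so W
n=11: →10(W), 6(W) — all W, so L
n=12: →11(L), so W
n=13: →12(W), 8(W) — all W, so L
n=14: →13(L), so W
n=15: →14(W), 10(W) — all W, so L
n=16: →15(L), so W
n=17: →16(W), 12(W) — all W, so L
n=18: →17(L), so W
n=19: →18(W), 14(W) — all W, so L
n=20: →19(L), so W
n=21: →20(W), 16(W) — all W, so L
n=22: →21(L), so W
n=23: →22(W), 18(W) — all W, so L
n=24: →23(L), so W
n=25: →24(W), 20(W) — all W, so L
n=26: →25(L), so W
n=27: →26(W), 22(W) — all W, so L
n=28: →27(L), so W
n=29: →28(W), 24(W) — all W, so L
n=30: →29(L), so W
n=31: →30(W), 26(W) — all W, so L
n=32: →31(L), so W
n=33: →32(W), 28(W) — all W, so L
n=34: →33(L), so W
n=35: →34(W), 30(W) — all W, so L
n=36: →35(L), so W
n=37: →36(W), 32(W) — all W, so L
The starting position 37 is L: whatever Rosa does, the opponent receives a W position.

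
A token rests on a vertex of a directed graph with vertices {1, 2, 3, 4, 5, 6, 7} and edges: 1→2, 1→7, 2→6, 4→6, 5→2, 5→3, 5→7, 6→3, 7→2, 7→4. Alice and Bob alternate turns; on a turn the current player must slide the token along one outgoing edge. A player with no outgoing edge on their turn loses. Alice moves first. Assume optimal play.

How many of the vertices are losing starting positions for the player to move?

Positions with no move are L. A position that does have a move is losing for the player to move precisely when every available move leads to a winning position for the opponent. Fill in the labels:
Every edge goes from a vertex to one that appears earlier in the order 3, 6, 2, 4, 7, 1, 5, so processing vertices in that order labels each vertex after all of its successors.
3: no outgoing edge → L
6: W (go to 3, an L position)
2: L (sole option 6(W) is W)
4: L (sole option 6(W) is W)
7: W (go to 4, an L position)
1: W (go to 2, an L position)
5: W (go to 2, an L position)
The L vertices are 2, 3, 4; that is 3 in all.

3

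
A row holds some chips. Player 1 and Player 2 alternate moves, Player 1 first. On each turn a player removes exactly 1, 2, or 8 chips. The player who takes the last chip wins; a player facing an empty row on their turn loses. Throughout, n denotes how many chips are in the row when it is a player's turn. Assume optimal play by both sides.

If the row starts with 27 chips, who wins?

Use the standard recursion: the mover loses at a terminal position; elsewhere, the mover wins exactly when some move hands the opponent an L position.
n=0: no move → L
n=1: W (go to 0, an L position)
n=2: W (go to 0, an L position)
n=3: L (options 2(W), 1(W) are all W)
n=4: W (go to 3, an L position)
n=5: W (go to 3, an L position)
n=6: L (options 5(W), 4(W) are all W)
n=7: W (go to 6, an L position)
n=8: W (go to 6, an L position)
n=9: L (options 8(W), 7(W), 1(W) are all W)
n=10: W (go to 9, an L position)
n=11: W (go to 9, an L position)
n=12: L (options 11(W), 10(W), 4(W) are all W)
n=13: W (go to 12, an L position)
n=14: W (go to 12, an L position)
n=15: L (options 14(W), 13(W), 7(W) are all W)
n=16: W (go to 15, an L position)
n=17: W (go to 15, an L position)
n=18: L (options 17(W), 16(W), 10(W) are all W)
n=19: W (go to 18, an L position)
n=20: W (go to 18, an L position)
n=21: L (options 20(W), 19(W), 13(W) are all W)
n=22: W (go to 21, an L position)
n=23: W (go to 21, an L position)
n=24: L (options 23(W), 22(W), 16(W) are all W)
n=25: W (go to 24, an L position)
n=26: W (go to 24, an L position)
n=27: L (options 26(W), 25(W), 19(W) are all W)
The starting position 27 is L: whatever Player 1 does, the opponent receives a W position.

Player 2 wins.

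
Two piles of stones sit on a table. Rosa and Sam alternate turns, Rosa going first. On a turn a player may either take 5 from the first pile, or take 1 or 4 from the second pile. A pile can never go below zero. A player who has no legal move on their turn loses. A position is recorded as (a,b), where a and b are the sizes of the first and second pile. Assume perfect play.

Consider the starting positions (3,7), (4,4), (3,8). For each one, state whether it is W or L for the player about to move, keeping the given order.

(3,7): L, (4,4): W, (3,8): W

Positions with no move are L. A position that does have a move is losing for the player to move precisely when every available move leads to a winning position for the opponent. Fill in the labels:
No move ever increases a pile, so every position that can arise here has a ≤ 4 and b ≤ 8; it is enough to label the cells with 0 ≤ a ≤ 4 and 0 ≤ b ≤ 8.
Every move lowers a or b (never raises either), so fill the grid row by row in increasing a, and left to right within a row: each cell's successors are then already labelled.
      b=0  b=1  b=2  b=3  b=4  b=5  b=6  b=7  b=8
a=0:    L    W    L    W    W    L    W    L    W
a=1:    L    W    L    W    W    L    W    L    W
a=2:    L    W    L    W    W    L    W    L    W
a=3:    L    W    L    W    W    L    W    L    W
a=4:    L    W    L    W    W    L    W    L    W
Cells with no legal move (terminal, hence L): (0,0), (1,0), (2,0), (3,0), (4,0).
The remaining L cells, each justified by listing all of its moves:
(0,2): the only move is to (0,1)(W), a W ⇒ L
(0,5): moves to (0,4)(W), (0,1)(W); every one is W ⇒ L
(0,7): moves to (0,6)(W), (0,3)(W); every one is W ⇒ L
(1,2): the only move is to (1,1)(W), a W ⇒ L
(1,5): moves to (1,4)(W), (1,1)(W); every one is W ⇒ L
(1,7): moves to (1,6)(W), (1,3)(W); every one is W ⇒ L
(2,2): the only move is to (2,1)(W), a W ⇒ L
(2,5): moves to (2,4)(W), (2,1)(W); every one is W ⇒ L
(2,7): moves to (2,6)(W), (2,3)(W); every one is W ⇒ L
(3,2): the only move is to (3,1)(W), a W ⇒ L
(3,5): moves to (3,4)(W), (3,1)(W); every one is W ⇒ L
(3,7): moves to (3,6)(W), (3,3)(W); every one is W ⇒ L
(4,2): the only move is to (4,1)(W), a W ⇒ L
(4,5): moves to (4,4)(W), (4,1)(W); every one is W ⇒ L
(4,7): moves to (4,6)(W), (4,3)(W); every one is W ⇒ L
Every other cell has at least one move into one of the L cells above, so it is W.
(3,7): one of the L cells justified above, so L
(4,4): the move to (4,0) reaches an L cell, so W
(3,8): the move to (3,7) reaches an L cell, so W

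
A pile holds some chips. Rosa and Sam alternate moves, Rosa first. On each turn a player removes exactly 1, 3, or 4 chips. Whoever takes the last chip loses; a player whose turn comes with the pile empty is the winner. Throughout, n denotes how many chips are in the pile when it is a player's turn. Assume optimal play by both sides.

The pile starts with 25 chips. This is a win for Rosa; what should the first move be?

Positions with no move are W. A position that does have a move is losing for the player to move precisely when every available move leads to a winning position for the opponent. Fill in the labels:
n=0: no move; the opponent has just taken the last chip and therefore loses → W
n=1: only reaches 0(W), which is W → L
n=2: reaches L-position 1 → W
n=3: only reaches 2(W), 0(W), all W → L
n=4: reaches L-position 3 → W
n=5: reaches L-position 1 → W
n=6: reaches L-position 3 → W
n=7: reaches L-position 3 → W
n=8: only reaches 7(W), 5(W), 4(W), all W → L
n=9: reaches L-position 8 → W
n=10: only reaches 9(W), 7(W), 6(W), all W → L
n=11: reaches L-position 10 → W
n=12: reaches L-position 8 → W
n=13: reaches L-position 10 → W
n=14: reaches L-position 10 → W
n=15: only reaches 14(W), 12(W), 11(W), all W → L
n=16: reaches L-position 15 → W
n=17: only reaches 16(W), 14(W), 13(W), all W → L
n=18: reaches L-position 17 → W
n=19: reaches L-position 15 → W
n=20: reaches L-position 17 → W
n=21: reaches L-position 17 → W
n=22: only reaches 21(W), 19(W), 18(W), all W → L
n=23: reaches L-position 22 → W
n=24: only reaches 23(W), 21(W), 20(W), all W → L
n=25: reaches L-position 24 → W
From 25, the L positions reachable in one move are: 24, 22. Any move reaching one of these is winning.

Remove 1, leaving 24.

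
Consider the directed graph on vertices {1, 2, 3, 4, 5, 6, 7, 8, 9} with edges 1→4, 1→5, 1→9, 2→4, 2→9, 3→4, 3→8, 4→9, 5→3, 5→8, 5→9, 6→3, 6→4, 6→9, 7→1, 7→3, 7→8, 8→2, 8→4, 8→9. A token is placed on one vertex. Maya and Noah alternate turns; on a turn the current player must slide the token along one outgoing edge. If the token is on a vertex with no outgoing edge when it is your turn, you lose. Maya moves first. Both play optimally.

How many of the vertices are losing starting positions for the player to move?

Work bottom-up. With no move the player to move loses. Otherwise the position is W if at least one move leads to an L position for the opponent, and L if every move leads to a W.
Every edge goes from a vertex to one that appears earlier in the order 9, 4, 2, 8, 3, 5, 1, 7, 6, so processing vertices in that order labels each vertex after all of its successors.
9: no outgoing edge → L
4: W (go to 9, an L position)
2: W (go to 9, an L position)
8: W (go to 9, an L position)
3: L (options 8(W), 4(W) are all W)
5: W (go to 3, an L position)
1: W (go to 9, an L position)
7: W (go to 3, an L position)
6: W (go to 3, an L position)
The L vertices are 3, 9; that is 2 in all.

2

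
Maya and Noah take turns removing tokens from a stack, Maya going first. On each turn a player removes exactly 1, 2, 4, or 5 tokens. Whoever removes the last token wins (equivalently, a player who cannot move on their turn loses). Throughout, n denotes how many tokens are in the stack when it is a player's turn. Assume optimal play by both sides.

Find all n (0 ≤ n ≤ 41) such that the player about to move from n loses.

Compute win/loss labels from the base case upward. A position with no move is L. Any other position is W if it can reach an L in one move, else L.
n=0: no move → L
n=1: →0(L), so W
n=2: →0(L), so W
n=3: →2(W), 1(W) — all W, so L
n=4: →3(L), so W
n=5: →3(L), so W
n=6: →5(W), 4(W), 2(W), 1(W) — all W, so L
n=7: →6(L), so W
n=8: →6(L), so W
n=9: →8(W), 7(W), 5(W), 4(W) — all W, so L
n=10: →9(L), so W
n=11: →9(L), so W
n=12: →11(W), 10(W), 8(W), 7(W) — all W, so L
n=13: →12(L), so W
n=14: →12(L), so W
n=15: →14(W), 13(W), 11(W), 10(W) — all W, so L
n=16: →15(L), so W
n=17: →15(L), so W
n=18: →17(W), 16(W), 14(W), 13(W) — all W, so L
n=19: →18(L), so W
n=20: →18(L), so W
n=21: →20(W), 19(W), 17(W), 16(W) — all W, so L
n=22: →21(L), so W
n=23: →21(L), so W
n=24: →23(W), 22(W), 20(W), 19(W) — all W, so L
n=25: →24(L), so W
n=26: →24(L), so W
n=27: →26(W), 25(W), 23(W), 22(W) — all W, so L
n=28: →27(L), so W
n=29: →27(L), so W
n=30: →29(W), 28(W), 26(W), 25(W) — all W, so L
n=31: →30(L), so W
n=32: →30(L), so W
n=33: →32(W), 31(W), 29(W), 28(W) — all W, so L
n=34: →33(L), so W
n=35: →33(L), so W
n=36: →35(W), 34(W), 32(W), 31(W) — all W, so L
n=37: →36(L), so W
n=38: →36(L), so W
n=39: →38(W), 37(W), 35(W), 34(W) — all W, so L
n=40: →39(L), so W
n=41: →39(L), so W
Reading off the rows marked L gives the requested list; there are 14 such values of n.

0, 3, 6, 9, 12, 15, 18, 21, 24, 27, 30, 33, 36, 39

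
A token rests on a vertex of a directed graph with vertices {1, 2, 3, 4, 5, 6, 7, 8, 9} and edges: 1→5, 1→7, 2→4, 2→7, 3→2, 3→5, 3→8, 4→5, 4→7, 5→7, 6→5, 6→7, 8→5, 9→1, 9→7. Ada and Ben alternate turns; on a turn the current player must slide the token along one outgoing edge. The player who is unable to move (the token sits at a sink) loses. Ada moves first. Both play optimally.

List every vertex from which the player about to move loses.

Label each position W (a win for the player to move) or L (a loss). A position with no legal move is L; any other position is W exactly when some move reaches an L, and L when every move reaches a W.
Every edge goes from a vertex to one that appears earlier in the order 7, 5, 1, 4, 9, 2, 8, 3, 6, so processing vertices in that order labels each vertex after all of its successors.
7: no outgoing edge → L
5: W (go to 7, an L position)
1: W (go to 7, an L position)
4: W (go to 7, an L position)
9: W (go to 7, an L position)
2: W (go to 7, an L position)
8: L (sole option 5(W) is W)
3: W (go to 8, an L position)
6: W (go to 7, an L position)
The losing starting vertices are exactly the entries labelled L in this table (2 of them).

7, 8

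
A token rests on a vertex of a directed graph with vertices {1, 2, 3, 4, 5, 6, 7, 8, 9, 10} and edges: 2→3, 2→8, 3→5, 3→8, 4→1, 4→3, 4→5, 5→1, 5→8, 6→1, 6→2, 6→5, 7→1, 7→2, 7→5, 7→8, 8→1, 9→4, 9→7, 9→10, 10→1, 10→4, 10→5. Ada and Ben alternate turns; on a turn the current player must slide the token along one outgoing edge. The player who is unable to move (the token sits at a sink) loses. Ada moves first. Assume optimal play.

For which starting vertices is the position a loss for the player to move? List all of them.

1, 3, 9

Build the W/L table. Terminal = L. A non-terminal position is W if it has a move to some L; otherwise it is L.
Every edge goes from a vertex to one that appears earlier in the order 1, 8, 5, 3, 2, 7, 6, 4, 10, 9, so processing vertices in that order labels each vertex after all of its successors.
1: no outgoing edge → L
8: reaches L-position 1 → W
5: reaches L-position 1 → W
3: only reaches 5(W), 8(W), all W → L
2: reaches L-position 3 → W
7: reaches L-position 1 → W
6: reaches L-position 1 → W
4: reaches L-position 3 → W
10: reaches L-position 1 → W
9: only reaches 10(W), 4(W), 7(W), all W → L
The losing starting vertices are exactly the entries labelled L in this table (3 of them).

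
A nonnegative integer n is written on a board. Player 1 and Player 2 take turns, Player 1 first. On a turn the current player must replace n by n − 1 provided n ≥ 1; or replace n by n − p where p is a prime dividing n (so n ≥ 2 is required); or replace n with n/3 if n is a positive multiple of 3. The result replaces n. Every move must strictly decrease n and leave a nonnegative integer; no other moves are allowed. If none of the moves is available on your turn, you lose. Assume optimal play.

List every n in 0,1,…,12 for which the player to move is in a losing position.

0, 4, 8

Classify positions by backward induction: terminal positions (no move available) are L. From any other position, the mover wins iff some move reaches an L.
n=0: no move → L
n=1: W (go to 0, an L position)
n=2: W (go to 0, an L position)
n=3: W (go to 0, an L position)
n=4: L (options 2(W), 3(W) are all W)
n=5: W (go to 0, an L position)
n=6: W (go to 4, an L position)
n=7: W (go to 0, an L position)
n=8: L (options 6(W), 7(W) are all W)
n=9: W (go to 8, an L position)
n=10: W (go to 8, an L position)
n=11: W (go to 0, an L position)
n=12: W (go to 4, an L position)
Reading off the rows marked L gives the requested list; there are 3 such values of n.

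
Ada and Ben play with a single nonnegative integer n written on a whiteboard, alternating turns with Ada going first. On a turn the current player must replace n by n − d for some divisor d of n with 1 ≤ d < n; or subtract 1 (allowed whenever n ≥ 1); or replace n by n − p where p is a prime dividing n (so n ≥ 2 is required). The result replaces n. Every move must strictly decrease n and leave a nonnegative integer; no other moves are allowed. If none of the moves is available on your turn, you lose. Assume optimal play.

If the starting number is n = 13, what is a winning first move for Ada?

Move to 0.

Label each position W (a win for the player to move) or L (a loss). A position with no legal move is L; any other position is W exactly when some move reaches an L, and L when every move reaches a W.
n=0: no move → L
n=1: W (go to 0, an L position)
n=2: W (go to 0, an L position)
n=3: W (go to 0, an L position)
n=4: L (options 2(W), 3(W) are all W)
n=5: W (go to 0, an L position)
n=6: W (go to 4, an L position)
n=7: W (go to 0, an L position)
n=8: W (go to 4, an L position)
n=9: L (options 6(W), 8(W) are all W)
n=10: W (go to 9, an L position)
n=11: W (go to 0, an L position)
n=12: W (go to 9, an L position)
n=13: W (go to 0, an L position)
From 13, the L positions reachable in one move are: 0.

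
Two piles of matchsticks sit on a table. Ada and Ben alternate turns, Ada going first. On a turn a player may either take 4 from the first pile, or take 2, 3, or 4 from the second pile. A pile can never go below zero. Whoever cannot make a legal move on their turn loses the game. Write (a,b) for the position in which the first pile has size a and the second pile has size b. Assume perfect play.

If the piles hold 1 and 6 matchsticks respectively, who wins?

Compute win/loss labels from the base case upward. A position with no move is L. Any other position is W if it can reach an L in one move, else L.
No move ever increases a pile, so every position that can arise here has a ≤ 1 and b ≤ 6; it is enough to label the cells with 0 ≤ a ≤ 1 and 0 ≤ b ≤ 6.
Every move lowers a or b (never raises either), so fill the grid row by row in increasing a, and left to right within a row: each cell's successors are then already labelled.
      b=0  b=1  b=2  b=3  b=4  b=5  b=6
a=0:    L    L    W    W    W    W    L
a=1:    L    L    W    W    W    W    L
Cells with no legal move (terminal, hence L): (0,0), (0,1), (1,0), (1,1).
The remaining L cells, each justified by listing all of its moves:
(0,6): →(0,4)(W), (0,3)(W), (0,2)(W) — all W, so L
(1,6): →(1,4)(W), (1,3)(W), (1,2)(W) — all W, so L
Every other cell has at least one move into one of the L cells above, so it is W.
Every move from (1,6) reaches a W position, so the mover loses.

Ben wins.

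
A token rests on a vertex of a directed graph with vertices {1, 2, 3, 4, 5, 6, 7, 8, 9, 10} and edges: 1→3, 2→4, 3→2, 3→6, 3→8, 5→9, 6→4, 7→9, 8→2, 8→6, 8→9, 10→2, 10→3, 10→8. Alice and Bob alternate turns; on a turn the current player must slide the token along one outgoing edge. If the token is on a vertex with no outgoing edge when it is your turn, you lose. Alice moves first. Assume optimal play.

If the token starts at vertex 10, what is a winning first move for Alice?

Positions with no move are L. A position that does have a move is losing for the player to move precisely when every available move leads to a winning position for the opponent. Fill in the labels:
Every edge goes from a vertex to one that appears earlier in the order 4, 9, 6, 2, 8, 3, 5, 7, 1, 10, so processing vertices in that order labels each vertex after all of its successors.
4: no outgoing edge → L
9: no outgoing edge → L
6: W (go to 4, an L position)
2: W (go to 4, an L position)
8: W (go to 9, an L position)
3: L (options 8(W), 2(W), 6(W) are all W)
5: W (go to 9, an L position)
7: W (go to 9, an L position)
1: W (go to 3, an L position)
10: W (go to 3, an L position)
From 10, the L positions reachable in one move are: 3.

Move to 3.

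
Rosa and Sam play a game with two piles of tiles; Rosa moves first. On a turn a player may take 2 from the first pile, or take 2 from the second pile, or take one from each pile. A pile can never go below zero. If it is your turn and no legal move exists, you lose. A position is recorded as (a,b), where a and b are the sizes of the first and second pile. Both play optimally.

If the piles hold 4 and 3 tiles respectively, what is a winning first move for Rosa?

Build the W/L table. Terminal = L. A non-terminal position is W if it has a move to some L; otherwise it is L.
No move ever increases a pile, so every position that can arise here has a ≤ 4 and b ≤ 3; it is enough to label the cells with 0 ≤ a ≤ 4 and 0 ≤ b ≤ 3.
Every move lowers a or b (never raises either), so fill the grid row by row in increasing a, and left to right within a row: each cell's successors are then already labelled.
      b=0  b=1  b=2  b=3
a=0:    L    L    W    W
a=1:    L    W    W    L
a=2:    W    W    L    L
a=3:    W    L    L    W
a=4:    L    L    W    W
Cells with no legal move (terminal, hence L): (0,0), (0,1), (1,0).
The remaining L cells, each justified by listing all of its moves:
(1,3): only reaches (1,1)(W), (0,2)(W), all W → L
(2,2): only reaches (0,2)(W), (2,0)(W), (1,1)(W), all W → L
(2,3): only reaches (0,3)(W), (2,1)(W), (1,2)(W), all W → L
(3,1): only reaches (1,1)(W), (2,0)(W), all W → L
(3,2): only reaches (1,2)(W), (3,0)(W), (2,1)(W), all W → L
(4,0): only reaches (2,0)(W), which is W → L
(4,1): only reaches (2,1)(W), (3,0)(W), all W → L
Every other cell has at least one move into one of the L cells above, so it is W.
From (4,3), the L positions reachable in one move are: (2,3), (4,1), (3,2). Any move reaching one of these is winning.

Move to (2,3).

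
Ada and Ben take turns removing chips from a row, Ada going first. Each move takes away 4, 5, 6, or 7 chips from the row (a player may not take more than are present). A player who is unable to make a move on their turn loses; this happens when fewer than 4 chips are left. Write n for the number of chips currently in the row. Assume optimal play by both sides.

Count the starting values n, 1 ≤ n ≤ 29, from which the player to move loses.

Compute win/loss labels from the base case upward. A position with no move is L. Any other position is W if it can reach an L in one move, else L.
n=0: no move → L
n=1: no move → L
n=2: no move → L
n=3: no move → L
n=4: W (go to 0, an L position)
n=5: W (go to 1, an L position)
n=6: W (go to 2, an L position)
n=7: W (go to 3, an L position)
n=8: W (go to 3, an L position)
n=9: W (go to 3, an L position)
n=10: W (go to 3, an L position)
n=11: L (options 7(W), 6(W), 5(W), 4(W) are all W)
n=12: L (options 8(W), 7(W), 6(W), 5(W) are all W)
n=13: L (options 9(W), 8(W), 7(W), 6(W) are all W)
n=14: L (options 10(W), 9(W), 8(W), 7(W) are all W)
n=15: W (go to 11, an L position)
n=16: W (go to 12, an L position)
n=17: W (go to 13, an L position)
n=18: W (go to 14, an L position)
n=19: W (go to 14, an L position)
n=20: W (go to 14, an L position)
n=21: W (go to 14, an L position)
n=22: L (options 18(W), 17(W), 16(W), 15(W) are all W)
n=23: L (options 19(W), 18(W), 17(W), 16(W) are all W)
n=24: L (options 20(W), 19(W), 18(W), 17(W) are all W)
n=25: L (options 21(W), 20(W), 19(W), 18(W) are all W)
n=26: W (go to 22, an L position)
n=27: W (go to 23, an L position)
n=28: W (go to 24, an L position)
n=29: W (go to 25, an L position)
L entries with 1 ≤ n ≤ 29 (n=0 is outside the asked range and is not counted): n = 1, 2, 3, 11, 12, 13, 14, 22, 23, 24, 25; that makes 11.

11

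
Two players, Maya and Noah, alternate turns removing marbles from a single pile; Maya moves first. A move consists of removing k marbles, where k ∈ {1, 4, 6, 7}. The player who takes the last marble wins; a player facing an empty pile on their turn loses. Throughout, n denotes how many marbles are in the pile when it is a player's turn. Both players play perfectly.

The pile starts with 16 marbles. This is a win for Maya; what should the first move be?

Remove 1, leaving 15.

Compute win/loss labels from the base case upward. A position with no move is L. Any other position is W if it can reach an L in one move, else L.
n=0: no move → L
n=1: W (go to 0, an L position)
n=2: L (sole option 1(W) is W)
n=3: W (go to 2, an L position)
n=4: W (go to 0, an L position)
n=5: L (options 4(W), 1(W) are all W)
n=6: W (go to 5, an L position)
n=7: W (go to 0, an L position)
n=8: W (go to 2, an L position)
n=9: W (go to 5, an L position)
n=10: L (options 9(W), 6(W), 4(W), 3(W) are all W)
n=11: W (go to 10, an L position)
n=12: W (go to 5, an L position)
n=13: L (options 12(W), 9(W), 7(W), 6(W) are all W)
n=14: W (go to 13, an L position)
n=15: L (options 14(W), 11(W), 9(W), 8(W) are all W)
n=16: W (go to 15, an L position)
From 16, the L positions reachable in one move are: 15, 10. Any move reaching one of these is winning.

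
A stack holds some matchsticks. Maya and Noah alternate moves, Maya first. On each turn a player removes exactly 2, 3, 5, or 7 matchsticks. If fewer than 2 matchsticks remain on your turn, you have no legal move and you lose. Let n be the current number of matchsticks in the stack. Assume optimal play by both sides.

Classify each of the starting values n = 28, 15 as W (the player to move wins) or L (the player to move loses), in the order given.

28: L, 15: W

Positions with no move are L. A position that does have a move is losing for the player to move precisely when every available move leads to a winning position for the opponent. Fill in the labels:
n=0: no move → L
n=1: no move → L
n=2: W (go to 0, an L position)
n=3: W (go to 1, an L position)
n=4: W (go to 1, an L position)
n=5: W (go to 0, an L position)
n=6: W (go to 1, an L position)
n=7: W (go to 0, an L position)
n=8: W (go to 1, an L position)
n=9: L (options 7(W), 6(W), 4(W), 2(W) are all W)
n=10: L (options 8(W), 7(W), 5(W), 3(W) are all W)
n=11: W (go to 9, an L position)
n=12: W (go to 10, an L position)
n=13: W (go to 10, an L position)
n=14: W (go to 9, an L position)
n=15: W (go to 10, an L position)
n=16: W (go to 9, an L position)
n=17: W (go to 10, an L position)
n=18: L (options 16(W), 15(W), 13(W), 11(W) are all W)
n=19: L (options 17(W), 16(W), 14(W), 12(W) are all W)
n=20: W (go to 18, an L position)
n=21: W (go to 19, an L position)
n=22: W (go to 19, an L position)
n=23: W (go to 18, an L position)
n=24: W (go to 19, an L position)
n=25: W (go to 18, an L position)
n=26: W (go to 19, an L position)
n=27: L (options 25(W), 24(W), 22(W), 20(W) are all W)
n=28: L (options 26(W), 25(W), 23(W), 21(W) are all W)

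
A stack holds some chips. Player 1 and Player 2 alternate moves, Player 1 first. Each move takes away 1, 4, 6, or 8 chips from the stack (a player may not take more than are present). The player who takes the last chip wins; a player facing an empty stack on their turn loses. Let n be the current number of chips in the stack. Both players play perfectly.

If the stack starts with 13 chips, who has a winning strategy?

Player 1 wins.

Classify positions by backward induction: terminal positions (no move available) are L. From any other position, the mover wins iff some move reaches an L.
n=0: no move → L
n=1: reaches L-position 0 → W
n=2: only reaches 1(W), which is W → L
n=3: reaches L-position 2 → W
n=4: reaches L-position 0 → W
n=5: only reaches 4(W), 1(W), all W → L
n=6: reaches L-position 5 → W
n=7: only reaches 6(W), 3(W), 1(W), all W → L
n=8: reaches L-position 7 → W
n=9: reaches L-position 5 → W
n=10: reaches L-position 2 → W
n=11: reaches L-position 7 → W
n=12: only reaches 11(W), 8(W), 6(W), 4(W), all W → L
n=13: reaches L-position 12 → W
The starting position 13 is W: Player 1 should remove 1, leaving 12, handing over an L position.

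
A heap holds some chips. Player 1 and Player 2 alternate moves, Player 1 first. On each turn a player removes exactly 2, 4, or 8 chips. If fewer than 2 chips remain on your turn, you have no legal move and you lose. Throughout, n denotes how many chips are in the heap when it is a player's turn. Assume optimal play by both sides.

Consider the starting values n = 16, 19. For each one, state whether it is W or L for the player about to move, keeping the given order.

16: W, 19: L

Positions with no move are L. A position that does have a move is losing for the player to move precisely when every available move leads to a winning position for the opponent. Fill in the labels:
n=0: no move → L
n=1: no move → L
n=2: →0(L), so W
n=3: →1(L), so W
n=4: →0(L), so W
n=5: →1(L), so W
n=6: →4(W), 2(W) — all W, so L
n=7: →5(W), 3(W) — all W, so L
n=8: →6(L), so W
n=9: →7(L), so W
n=10: →6(L), so W
n=11: →7(L), so W
n=12: →10(W), 8(W), 4(W) — all W, so L
n=13: →11(W), 9(W), 5(W) — all W, so L
n=14: →12(L), so W
n=15: →13(L), so W
n=16: →12(L), so W
n=17: →13(L), so W
n=18: →16(W), 14(W), 10(W) — all W, so L
n=19: →17(W), 15(W), 11(W) — all W, so L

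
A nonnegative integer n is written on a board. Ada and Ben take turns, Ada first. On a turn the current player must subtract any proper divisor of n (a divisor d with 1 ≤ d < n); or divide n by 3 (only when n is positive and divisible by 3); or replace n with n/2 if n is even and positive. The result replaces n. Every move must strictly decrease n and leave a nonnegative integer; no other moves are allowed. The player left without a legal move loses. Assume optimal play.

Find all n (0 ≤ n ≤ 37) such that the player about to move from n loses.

Work bottom-up. With no move the player to move loses. Otherwise the position is W if at least one move leads to an L position for the opponent, and L if every move leads to a W.
n=0: no move → L
n=1: no move → L
n=2: →1(L), so W
n=3: →1(L), so W
n=4: →2(W), 3(W) — all W, so L
n=5: →4(L), so W
n=6: →4(L), so W
n=7: →6(W) only, which is W, so L
n=8: →4(L), so W
n=9: →3(W), 6(W), 8(W) — all W, so L
n=10: →9(L), so W
n=11: →10(W) only, which is W, so L
n=12: →4(L), so W
n=13: →12(W) only, which is W, so L
n=14: →7(L), so W
n=15: →5(W), 10(W), 12(W), 14(W) — all W, so L
n=16: →15(L), so W
n=17: →16(W) only, which is W, so L
n=18: →9(L), so W
n=19: →18(W) only, which is W, so L
n=20: →15(L), so W
n=21: →7(L), so W
n=22: →11(L), so W
n=23: →22(W) only, which is W, so L
n=24: →23(L), so W
n=25: →20(W), 24(W) — all W, so L
n=26: →13(L), so W
n=27: →9(L), so W
n=28: →14(W), 21(W), 24(W), 26(W), 27(W) — all W, so L
n=29: →28(L), so W
n=30: →15(L), so W
n=31: →30(W) only, which is W, so L
n=32: →28(L), so W
n=33: →11(L), so W
n=34: →17(L), so W
n=35: →28(L), so W
n=36: →12(W), 18(W), 24(W), 27(W), 30(W), 32(W), 33(W), 34(W), 35(W) — all W, so L
n=37: →36(L), so W
The losing starting values of n are exactly the entries labelled L in this table (15 of them).

0, 1, 4, 7, 9, 11, 13, 15, 17, 19, 23, 25, 28, 31, 36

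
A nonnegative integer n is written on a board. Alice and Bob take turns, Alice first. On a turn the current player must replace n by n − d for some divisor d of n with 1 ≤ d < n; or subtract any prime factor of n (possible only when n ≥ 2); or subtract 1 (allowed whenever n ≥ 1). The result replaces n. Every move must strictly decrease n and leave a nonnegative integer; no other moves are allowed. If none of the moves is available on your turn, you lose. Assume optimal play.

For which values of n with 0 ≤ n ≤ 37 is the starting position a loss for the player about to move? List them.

Work bottom-up. With no move the player to move loses. Otherwise the position is W if at least one move leads to an L position for the opponent, and L if every move leads to a W.
n=0: no move → L
n=1: can move to 0, which is L ⇒ W
n=2: can move to 0, which is L ⇒ W
n=3: can move to 0, which is L ⇒ W
n=4: moves to 2(W), 3(W); every one is W ⇒ L
n=5: can move to 0, which is L ⇒ W
n=6: can move to 4, which is L ⇒ W
n=7: can move to 0, which is L ⇒ W
n=8: can move to 4, which is L ⇒ W
n=9: moves to 6(W), 8(W); every one is W ⇒ L
n=10: can move to 9, which is L ⇒ W
n=11: can move to 0, which is L ⇒ W
n=12: can move to 9, which is L ⇒ W
n=13: can move to 0, which is L ⇒ W
n=14: moves to 7(W), 12(W), 13(W); every one is W ⇒ L
n=15: can move to 14, which is L ⇒ W
n=16: can move to 14, which is L ⇒ W
n=17: can move to 0, which is L ⇒ W
n=18: can move to 9, which is L ⇒ W
n=19: can move to 0, which is L ⇒ W
n=20: moves to 10(W), 15(W), 16(W), 18(W), 19(W); every one is W ⇒ L
n=21: can move to 14, which is L ⇒ W
n=22: can move to 20, which is L ⇒ W
n=23: can move to 0, which is L ⇒ W
n=24: can move to 20, which is L ⇒ W
n=25: can move to 20, which is L ⇒ W
n=26: moves to 13(W), 24(W), 25(W); every one is W ⇒ L
n=27: can move to 26, which is L ⇒ W
n=28: can move to 14, which is L ⇒ W
n=29: can move to 0, which is L ⇒ W
n=30: can move to 20, which is L ⇒ W
n=31: can move to 0, which is L ⇒ W
n=32: moves to 16(W), 24(W), 28(W), 30(W), 31(W); every one is W ⇒ L
n=33: can move to 32, which is L ⇒ W
n=34: can move to 32, which is L ⇒ W
n=35: moves to 28(W), 30(W), 34(W); every one is W ⇒ L
n=36: can move to 32, which is L ⇒ W
n=37: can move to 0, which is L ⇒ W
The losing starting values of n are exactly the entries labelled L in this table (8 of them).

0, 4, 9, 14, 20, 26, 32, 35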